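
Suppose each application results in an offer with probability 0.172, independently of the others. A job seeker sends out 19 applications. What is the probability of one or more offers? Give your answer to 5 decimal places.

0.97229

P(at least one) = 1 − P(none) = 1 − (1 − 0.172)^19
= 1 − 0.0277062 = 0.9722938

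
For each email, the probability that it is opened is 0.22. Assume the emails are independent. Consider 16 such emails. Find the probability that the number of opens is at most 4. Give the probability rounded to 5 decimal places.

X ~ Binomial(16, 0.22); P(X ≤ 4) = Σ C(16,k) p^k (1−p)^(16−k) over k:
  k=0: C(16,0)·0.22^0·0.78^16 = 0.0187721
  k=1: C(16,1)·0.22^1·0.78^15 = 0.0847153
  k=2: C(16,2)·0.22^2·0.78^14 = 0.1792054
  k=3: C(16,3)·0.22^3·0.78^13 = 0.2358772
  k=4: C(16,4)·0.22^4·0.78^12 = 0.2162207
Total = 0.7347907

0.73479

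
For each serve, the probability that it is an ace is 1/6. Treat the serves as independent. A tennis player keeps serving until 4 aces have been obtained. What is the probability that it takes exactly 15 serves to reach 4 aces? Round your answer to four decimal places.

0.0378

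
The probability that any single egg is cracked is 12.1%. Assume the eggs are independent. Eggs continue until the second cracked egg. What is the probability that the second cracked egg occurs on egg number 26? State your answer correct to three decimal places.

0.017

Y = trial on which the second success occurs; negative binomial, r=2, p=0.121.
P(Y=26) = C(25,1) · p^2 · (1−p)^24
= 25 · 0.014641 · 0.045262 = 0.01657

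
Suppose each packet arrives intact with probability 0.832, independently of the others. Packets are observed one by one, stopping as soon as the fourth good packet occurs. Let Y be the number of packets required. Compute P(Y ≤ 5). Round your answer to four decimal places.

Finishing within 5 packets ⇔ at least 4 successes in the first 5. With X ~ Binomial(5, 0.832), P(Y ≤ 5) = 1 − P(X ≤ 3).
  k=0: C(5,0)·0.832^0·0.168^5 = 0.000134
  k=1: C(5,1)·0.832^1·0.168^4 = 0.003314
  k=2: C(5,2)·0.832^2·0.168^3 = 0.032823
  k=3: C(5,3)·0.832^3·0.168^2 = 0.162551
1 − 0.198821 = 0.801179

0.8012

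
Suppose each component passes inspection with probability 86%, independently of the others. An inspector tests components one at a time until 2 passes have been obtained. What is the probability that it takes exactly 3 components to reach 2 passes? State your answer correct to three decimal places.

0.207

Y = trial on which the second success occurs; negative binomial, r=2, p=0.86.
P(Y=3) = C(2,1) · p^2 · (1−p)^1
= 2 · 0.7396 · 0.14 = 0.20709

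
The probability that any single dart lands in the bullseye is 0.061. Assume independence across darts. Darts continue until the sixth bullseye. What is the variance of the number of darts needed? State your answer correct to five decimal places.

Y = total darts until the sixth success; negative binomial with r=6, p=0.061.
Var(Y) = r(1−p)/p² = 6·0.939 / 0.061² = 1514.1091105

1514.10911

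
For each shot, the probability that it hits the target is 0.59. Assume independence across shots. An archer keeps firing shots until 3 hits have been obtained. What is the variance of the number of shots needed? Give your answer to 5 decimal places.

3.53347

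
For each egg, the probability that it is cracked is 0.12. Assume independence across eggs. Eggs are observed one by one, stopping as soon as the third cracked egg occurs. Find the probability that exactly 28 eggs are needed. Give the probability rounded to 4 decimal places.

Y = trial on which the third success occurs; negative binomial, r=3, p=0.12.
P(Y=28) = C(27,2) · p^3 · (1−p)^25
= 351 · 0.001728 · 0.040932 = 0.024827

0.0248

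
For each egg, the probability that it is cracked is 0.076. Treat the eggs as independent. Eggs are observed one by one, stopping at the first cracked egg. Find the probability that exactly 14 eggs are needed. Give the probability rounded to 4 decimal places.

0.0272

Geometric (trials to first success), p = 0.076.
P(Y = 14) = (1−p)^13 · p = 0.35788 · 0.076 = 0.027199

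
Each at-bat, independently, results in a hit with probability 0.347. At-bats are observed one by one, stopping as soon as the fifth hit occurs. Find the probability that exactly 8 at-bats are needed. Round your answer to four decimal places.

Y = trial on which the fifth success occurs; negative binomial, r=5, p=0.347.
P(Y=8) = C(7,4) · p^5 · (1−p)^3
= 35 · 0.0050309 · 0.27845 = 0.049029

0.0490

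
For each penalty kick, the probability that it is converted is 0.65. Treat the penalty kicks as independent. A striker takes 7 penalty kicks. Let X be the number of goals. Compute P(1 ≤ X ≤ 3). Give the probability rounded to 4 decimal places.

0.1992

X ~ Binomial(7, 0.65); P(1 ≤ X ≤ 3) = Σ C(7,k) p^k (1−p)^(7−k) over k:
  k=1: C(7,1)·0.65^1·0.35^6 = 0.008364
  k=2: C(7,2)·0.65^2·0.35^5 = 0.046600
  k=3: C(7,3)·0.65^3·0.35^4 = 0.144238
Total = 0.199202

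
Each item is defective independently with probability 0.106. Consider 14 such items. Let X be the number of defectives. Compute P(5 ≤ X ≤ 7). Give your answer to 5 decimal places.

X ~ Binomial(14, 0.106); P(5 ≤ X ≤ 7) = Σ C(14,k) p^k (1−p)^(14−k) over k:
  k=5: C(14,5)·0.106^5·0.894^9 = 0.0097731
  k=6: C(14,6)·0.106^6·0.894^8 = 0.0017382
  k=7: C(14,7)·0.106^7·0.894^7 = 0.0002355
Total = 0.0117468

0.01175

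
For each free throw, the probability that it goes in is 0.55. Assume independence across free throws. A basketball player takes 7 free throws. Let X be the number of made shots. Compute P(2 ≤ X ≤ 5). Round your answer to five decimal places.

X ~ Binomial(7, 0.55); P(2 ≤ X ≤ 5) = Σ C(7,k) p^k (1−p)^(7−k) over k:
  k=2: C(7,2)·0.55^2·0.45^5 = 0.1172215
  k=3: C(7,3)·0.55^3·0.45^4 = 0.2387845
  k=4: C(7,4)·0.55^4·0.45^3 = 0.2918477
  k=5: C(7,5)·0.55^5·0.45^2 = 0.2140217
Total = 0.8618754

0.86188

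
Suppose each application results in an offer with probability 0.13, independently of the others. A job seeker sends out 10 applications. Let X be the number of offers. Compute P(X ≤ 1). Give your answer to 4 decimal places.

X ~ Binomial(10, 0.13); P(X ≤ 1) = Σ C(10,k) p^k (1−p)^(10−k) over k:
  k=0: C(10,0)·0.13^0·0.87^10 = 0.248423
  k=1: C(10,1)·0.13^1·0.87^9 = 0.371207
Total = 0.619631

0.6196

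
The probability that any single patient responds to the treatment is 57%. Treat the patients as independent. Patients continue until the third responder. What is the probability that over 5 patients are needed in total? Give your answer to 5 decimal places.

0.37045

Needing more than 5 patients ⇔ fewer than 3 successes in the first 5. With X ~ Binomial(5, 0.57), P(Y > 5) = P(X ≤ 2).
  k=0: C(5,0)·0.57^0·0.43^5 = 0.0147008
  k=1: C(5,1)·0.57^1·0.43^4 = 0.0974358
  k=2: C(5,2)·0.57^2·0.43^3 = 0.2583182
P(X ≤ 2) = 0.3704549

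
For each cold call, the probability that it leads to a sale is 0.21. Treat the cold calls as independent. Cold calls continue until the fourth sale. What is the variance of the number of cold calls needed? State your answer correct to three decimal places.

71.655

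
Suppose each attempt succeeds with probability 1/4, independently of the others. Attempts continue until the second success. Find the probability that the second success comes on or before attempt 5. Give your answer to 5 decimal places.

0.36719

Finishing within 5 attempts ⇔ at least 2 successes in the first 5. With X ~ Binomial(5, 0.25), P(Y ≤ 5) = 1 − P(X ≤ 1).
  k=0: C(5,0)·0.25^0·0.75^5 = 0.2373047
  k=1: C(5,1)·0.25^1·0.75^4 = 0.3955078
1 − 0.6328125 = 0.3671875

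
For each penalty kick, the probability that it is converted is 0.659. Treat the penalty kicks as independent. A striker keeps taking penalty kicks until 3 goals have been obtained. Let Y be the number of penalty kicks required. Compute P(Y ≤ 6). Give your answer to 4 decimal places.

0.8921

Finishing within 6 penalty kicks ⇔ at least 3 successes in the first 6. With X ~ Binomial(6, 0.659), P(Y ≤ 6) = 1 − P(X ≤ 2).
  k=0: C(6,0)·0.659^0·0.341^6 = 0.001572
  k=1: C(6,1)·0.659^1·0.341^5 = 0.018231
  k=2: C(6,2)·0.659^2·0.341^4 = 0.088080
1 − 0.107884 = 0.892116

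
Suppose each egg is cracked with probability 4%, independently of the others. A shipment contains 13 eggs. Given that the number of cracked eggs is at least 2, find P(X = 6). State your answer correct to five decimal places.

X ~ Binomial(13, 0.04). Want P(X=6 | X≥2) = P(X=6) / P(X≥2).
P(X=6) = C(13,6)·0.04^6·0.96^7 = 0.0000053
P(X≥2) = 1 − 0.5882014 − 0.3186091 = 0.0931896
Ratio = 0.0000053 / 0.0931896 = 0.0000567

0.00006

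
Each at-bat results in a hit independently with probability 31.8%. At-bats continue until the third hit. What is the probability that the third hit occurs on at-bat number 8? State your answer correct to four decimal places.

0.0996

Y = trial on which the third success occurs; negative binomial, r=3, p=0.318.
P(Y=8) = C(7,2) · p^3 · (1−p)^5
= 21 · 0.032157 · 0.14754 = 0.099637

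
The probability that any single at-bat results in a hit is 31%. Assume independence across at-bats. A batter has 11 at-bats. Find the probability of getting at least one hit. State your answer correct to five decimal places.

0.98312

P(at least one) = 1 − P(none) = 1 − (1 − 0.31)^11
= 1 − 0.0168787 = 0.9831213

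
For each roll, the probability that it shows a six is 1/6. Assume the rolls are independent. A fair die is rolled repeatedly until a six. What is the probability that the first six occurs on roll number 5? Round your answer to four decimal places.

0.0804

Geometric (trials to first success), p = 0.166667.
P(Y = 5) = (1−p)^4 · p = 0.48225 · 0.166667 = 0.080376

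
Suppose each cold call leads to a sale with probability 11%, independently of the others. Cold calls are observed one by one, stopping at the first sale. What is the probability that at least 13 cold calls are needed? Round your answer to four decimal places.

Y = number of cold calls to the first success; geometric, p = 0.11.
P(Y > 12) = P(first 12 all fail) = (1−p)^12 = 0.246990

0.2470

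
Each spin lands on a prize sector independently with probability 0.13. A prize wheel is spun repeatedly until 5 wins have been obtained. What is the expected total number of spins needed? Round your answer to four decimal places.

38.4615

Y = total spins until the fifth success; negative binomial with r=5, p=0.13.
E[Y] = r / p = 5 / 0.13 = 38.461538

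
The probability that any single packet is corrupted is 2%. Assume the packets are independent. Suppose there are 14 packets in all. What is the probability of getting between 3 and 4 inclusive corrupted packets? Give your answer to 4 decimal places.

0.0025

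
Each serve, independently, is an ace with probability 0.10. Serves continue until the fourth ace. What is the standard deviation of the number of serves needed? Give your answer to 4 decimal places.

Y = total serves until the fourth success; negative binomial with r=4, p=0.10.
SD(Y) = √[r(1−p)/p²] = √(360.000000) = 18.973666

18.9737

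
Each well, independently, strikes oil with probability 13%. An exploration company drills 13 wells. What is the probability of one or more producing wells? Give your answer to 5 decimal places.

0.83641

P(at least one) = 1 − P(none) = 1 − (1 − 0.13)^13
= 1 − 0.1635876 = 0.8364124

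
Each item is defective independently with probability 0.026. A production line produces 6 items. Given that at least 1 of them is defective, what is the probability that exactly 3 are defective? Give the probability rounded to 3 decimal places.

0.002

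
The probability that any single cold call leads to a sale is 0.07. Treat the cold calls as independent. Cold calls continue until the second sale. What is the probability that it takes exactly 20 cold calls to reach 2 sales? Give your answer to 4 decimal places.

Y = trial on which the second success occurs; negative binomial, r=2, p=0.07.
P(Y=20) = C(19,1) · p^2 · (1−p)^18
= 19 · 0.0049 · 0.27083 = 0.025214

0.0252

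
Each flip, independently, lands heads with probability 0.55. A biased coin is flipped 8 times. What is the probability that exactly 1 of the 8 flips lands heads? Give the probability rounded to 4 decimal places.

0.0164

X ~ Binomial(n=8, p=0.55).
P(X=1) = C(8,1) · p^1 · (1−p)^7
= 8 · 0.55 · 0.0037367 = 0.016441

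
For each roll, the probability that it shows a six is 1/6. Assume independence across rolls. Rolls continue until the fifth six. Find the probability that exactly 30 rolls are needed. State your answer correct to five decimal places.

Y = trial on which the fifth success occurs; negative binomial, r=5, p=0.166667.
P(Y=30) = C(29,4) · p^5 · (1−p)^25
= 23751 · 0.0001286 · 0.010483 = 0.0320180

0.03202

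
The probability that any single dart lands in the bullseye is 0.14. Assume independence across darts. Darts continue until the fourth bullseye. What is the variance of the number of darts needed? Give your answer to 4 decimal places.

175.5102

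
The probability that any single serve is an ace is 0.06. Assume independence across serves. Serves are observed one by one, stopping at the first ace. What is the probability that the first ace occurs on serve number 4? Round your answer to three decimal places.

Geometric (trials to first success), p = 0.06.
P(Y = 4) = (1−p)^3 · p = 0.83058 · 0.06 = 0.04984

0.050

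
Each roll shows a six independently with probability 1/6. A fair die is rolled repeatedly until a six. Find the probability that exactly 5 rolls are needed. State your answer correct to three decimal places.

Geometric (trials to first success), p = 0.166667.
P(Y = 5) = (1−p)^4 · p = 0.48225 · 0.166667 = 0.08038

0.080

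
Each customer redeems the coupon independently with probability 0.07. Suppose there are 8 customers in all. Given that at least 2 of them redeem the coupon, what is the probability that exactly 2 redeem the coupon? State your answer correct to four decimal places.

0.8579

X ~ Binomial(8, 0.07). Want P(X=2 | X≥2) = P(X=2) / P(X≥2).
P(X=2) = C(8,2)·0.07^2·0.93^6 = 0.088767
P(X≥2) = 1 − 0.559582 − 0.336952 = 0.103466
Ratio = 0.088767 / 0.103466 = 0.857937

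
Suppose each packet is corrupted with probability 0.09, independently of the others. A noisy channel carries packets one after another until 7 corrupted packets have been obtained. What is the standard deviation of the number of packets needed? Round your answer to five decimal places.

28.04318

Y = total packets until the seventh success; negative binomial with r=7, p=0.09.
SD(Y) = √[r(1−p)/p²] = √(786.4197531) = 28.0431766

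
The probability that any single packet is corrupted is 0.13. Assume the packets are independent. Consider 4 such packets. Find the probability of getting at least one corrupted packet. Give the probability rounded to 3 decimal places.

0.427

P(at least one) = 1 − P(none) = 1 − (1 − 0.13)^4
= 1 − 0.57290 = 0.42710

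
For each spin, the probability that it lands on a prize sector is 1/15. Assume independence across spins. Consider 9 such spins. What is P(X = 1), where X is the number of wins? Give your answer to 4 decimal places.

0.3455

X ~ Binomial(n=9, p=0.066667).
P(X=1) = C(9,1) · p^1 · (1−p)^8
= 9 · 0.066667 · 0.57583 = 0.345498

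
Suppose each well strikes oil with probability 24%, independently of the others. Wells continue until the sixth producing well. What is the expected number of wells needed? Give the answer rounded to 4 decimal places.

25.0000

Y = total wells until the sixth success; negative binomial with r=6, p=0.24.
E[Y] = r / p = 6 / 0.24 = 25.000000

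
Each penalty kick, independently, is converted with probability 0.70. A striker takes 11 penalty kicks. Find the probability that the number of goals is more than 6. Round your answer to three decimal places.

X ~ Binomial(11, 0.70); P(X ≥ 7) = Σ C(11,k) p^k (1−p)^(11−k) over k:
  k=7: C(11,7)·0.70^7·0.30^4 = 0.22013
  k=8: C(11,8)·0.70^8·0.30^3 = 0.25682
  k=9: C(11,9)·0.70^9·0.30^2 = 0.19975
  k=10: C(11,10)·0.70^10·0.30^1 = 0.09322
  k=11: C(11,11)·0.70^11·0.30^0 = 0.01977
Total = 0.78970

0.790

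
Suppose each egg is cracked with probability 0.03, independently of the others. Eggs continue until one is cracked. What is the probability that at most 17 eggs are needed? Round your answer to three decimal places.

Y = number of eggs to the first success; geometric, p = 0.03.
P(Y ≤ 17) = 1 − (1−p)^17 = 1 − 0.59583 = 0.40417

0.404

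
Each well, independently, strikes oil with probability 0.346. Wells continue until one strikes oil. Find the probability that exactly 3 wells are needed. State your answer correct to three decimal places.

0.148

Geometric (trials to first success), p = 0.346.
P(Y = 3) = (1−p)^2 · p = 0.42772 · 0.346 = 0.14799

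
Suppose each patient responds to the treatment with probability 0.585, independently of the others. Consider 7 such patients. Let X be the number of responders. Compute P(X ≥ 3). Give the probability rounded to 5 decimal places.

X ~ Binomial(7, 0.585); P(X ≥ 3) = Σ C(7,k) p^k (1−p)^(7−k) over k:
  k=3: C(7,3)·0.585^3·0.415^4 = 0.2078395
  k=4: C(7,4)·0.585^4·0.415^3 = 0.2929785
  k=5: C(7,5)·0.585^5·0.415^2 = 0.2477963
  k=6: C(7,6)·0.585^6·0.415^1 = 0.1164344
  k=7: C(7,7)·0.585^7·0.415^0 = 0.0234472
Total = 0.8884959

0.88850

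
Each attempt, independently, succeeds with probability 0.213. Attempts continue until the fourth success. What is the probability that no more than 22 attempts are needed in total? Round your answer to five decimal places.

Finishing within 22 attempts ⇔ at least 4 successes in the first 22. With X ~ Binomial(22, 0.213), P(Y ≤ 22) = 1 − P(X ≤ 3).
  k=0: C(22,0)·0.213^0·0.787^22 = 0.0051457
  k=1: C(22,1)·0.213^1·0.787^21 = 0.0306388
  k=2: C(22,2)·0.213^2·0.787^20 = 0.0870695
  k=3: C(22,3)·0.213^3·0.787^19 = 0.1571012
1 − 0.2799551 = 0.7200449

0.72004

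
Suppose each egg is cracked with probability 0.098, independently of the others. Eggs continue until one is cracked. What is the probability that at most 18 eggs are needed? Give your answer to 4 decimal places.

0.8438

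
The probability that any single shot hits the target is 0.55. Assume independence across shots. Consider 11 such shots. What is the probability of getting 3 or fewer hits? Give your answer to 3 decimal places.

X ~ Binomial(11, 0.55); P(X ≤ 3) = Σ C(11,k) p^k (1−p)^(11−k) over k:
  k=0: C(11,0)·0.55^0·0.45^11 = 0.00015
  k=1: C(11,1)·0.55^1·0.45^10 = 0.00206
  k=2: C(11,2)·0.55^2·0.45^9 = 0.01259
  k=3: C(11,3)·0.55^3·0.45^8 = 0.04616
Total = 0.06096

0.061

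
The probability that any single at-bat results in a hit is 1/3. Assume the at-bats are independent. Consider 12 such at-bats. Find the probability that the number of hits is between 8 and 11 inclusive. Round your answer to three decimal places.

X ~ Binomial(12, 0.333333); P(8 ≤ X ≤ 11) = Σ C(12,k) p^k (1−p)^(12−k) over k:
  k=8: C(12,8)·0.333333^8·0.666667^4 = 0.01490
  k=9: C(12,9)·0.333333^9·0.666667^3 = 0.00331
  k=10: C(12,10)·0.333333^10·0.666667^2 = 0.00050
  k=11: C(12,11)·0.333333^11·0.666667^1 = 0.00005
Total = 0.01876

0.019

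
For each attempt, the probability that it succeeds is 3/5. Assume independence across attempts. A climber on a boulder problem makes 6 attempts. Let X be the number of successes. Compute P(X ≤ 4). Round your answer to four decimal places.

X ~ Binomial(6, 0.60); P(X ≤ 4) = Σ C(6,k) p^k (1−p)^(6−k) over k:
  k=0: C(6,0)·0.60^0·0.40^6 = 0.004096
  k=1: C(6,1)·0.60^1·0.40^5 = 0.036864
  k=2: C(6,2)·0.60^2·0.40^4 = 0.138240
  k=3: C(6,3)·0.60^3·0.40^3 = 0.276480
  k=4: C(6,4)·0.60^4·0.40^2 = 0.311040
Total = 0.766720

0.7667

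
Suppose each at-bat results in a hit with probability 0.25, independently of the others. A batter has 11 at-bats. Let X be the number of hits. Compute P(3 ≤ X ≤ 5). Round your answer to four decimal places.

X ~ Binomial(11, 0.25); P(3 ≤ X ≤ 5) = Σ C(11,k) p^k (1−p)^(11−k) over k:
  k=3: C(11,3)·0.25^3·0.75^8 = 0.258104
  k=4: C(11,4)·0.25^4·0.75^7 = 0.172069
  k=5: C(11,5)·0.25^5·0.75^6 = 0.080299
Total = 0.510472

0.5105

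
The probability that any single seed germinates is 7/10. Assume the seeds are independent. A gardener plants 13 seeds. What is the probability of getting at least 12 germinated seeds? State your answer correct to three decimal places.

0.064

X ~ Binomial(13, 0.70); P(X ≥ 12) = Σ C(13,k) p^k (1−p)^(13−k) over k:
  k=12: C(13,12)·0.70^12·0.30^1 = 0.05398
  k=13: C(13,13)·0.70^13·0.30^0 = 0.00969
Total = 0.06367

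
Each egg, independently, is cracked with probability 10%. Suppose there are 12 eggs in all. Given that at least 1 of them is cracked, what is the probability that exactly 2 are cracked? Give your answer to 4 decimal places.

0.3207

X ~ Binomial(12, 0.10). Want P(X=2 | X≥1) = P(X=2) / P(X≥1).
P(X=2) = C(12,2)·0.10^2·0.90^10 = 0.230128
P(X≥1) = 1 − 0.282430 = 0.717570
Ratio = 0.230128 / 0.717570 = 0.320704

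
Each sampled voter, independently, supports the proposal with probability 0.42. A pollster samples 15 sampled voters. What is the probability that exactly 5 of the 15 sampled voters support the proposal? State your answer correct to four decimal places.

X ~ Binomial(n=15, p=0.42).
P(X=5) = C(15,5) · p^5 · (1−p)^10
= 3003 · 0.013069 · 0.004308 = 0.169076

0.1691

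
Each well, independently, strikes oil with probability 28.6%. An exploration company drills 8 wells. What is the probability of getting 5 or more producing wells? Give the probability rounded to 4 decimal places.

0.0478

X ~ Binomial(8, 0.286); P(X ≥ 5) = Σ C(8,k) p^k (1−p)^(8−k) over k:
  k=5: C(8,5)·0.286^5·0.714^3 = 0.039004
  k=6: C(8,6)·0.286^6·0.714^2 = 0.007812
  k=7: C(8,7)·0.286^7·0.714^1 = 0.000894
  k=8: C(8,8)·0.286^8·0.714^0 = 0.000045
Total = 0.047755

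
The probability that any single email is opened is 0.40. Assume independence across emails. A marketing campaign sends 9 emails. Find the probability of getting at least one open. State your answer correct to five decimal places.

0.98992

P(at least one) = 1 − P(none) = 1 − (1 − 0.40)^9
= 1 − 0.0100777 = 0.9899223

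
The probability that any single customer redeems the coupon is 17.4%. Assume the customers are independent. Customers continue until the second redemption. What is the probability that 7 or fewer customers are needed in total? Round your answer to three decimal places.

0.351

Finishing within 7 customers ⇔ at least 2 successes in the first 7. With X ~ Binomial(7, 0.174), P(Y ≤ 7) = 1 − P(X ≤ 1).
  k=0: C(7,0)·0.174^0·0.826^7 = 0.26234
  k=1: C(7,1)·0.174^1·0.826^6 = 0.38684
1 − 0.64917 = 0.35083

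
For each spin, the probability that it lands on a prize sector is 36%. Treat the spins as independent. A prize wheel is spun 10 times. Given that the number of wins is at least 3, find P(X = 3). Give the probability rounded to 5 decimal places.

X ~ Binomial(10, 0.36). Want P(X=3 | X≥3) = P(X=3) / P(X≥3).
P(X=3) = C(10,3)·0.36^3·0.64^7 = 0.2462343
P(X≥3) = 1 − 0.0115292 − 0.0648518 − 0.1641562 = 0.7594627
Ratio = 0.2462343 / 0.7594627 = 0.3242217

0.32422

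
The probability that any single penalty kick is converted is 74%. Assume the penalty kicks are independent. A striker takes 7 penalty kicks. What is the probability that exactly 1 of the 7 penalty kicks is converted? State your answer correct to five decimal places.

0.00160

X ~ Binomial(n=7, p=0.74).
P(X=1) = C(7,1) · p^1 · (1−p)^6
= 7 · 0.74 · 0.00030892 = 0.0016002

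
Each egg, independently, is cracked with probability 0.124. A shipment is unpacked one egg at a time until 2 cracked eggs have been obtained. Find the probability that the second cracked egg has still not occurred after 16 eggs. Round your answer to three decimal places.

Needing more than 16 eggs ⇔ fewer than 2 successes in the first 16. With X ~ Binomial(16, 0.124), P(Y > 16) = P(X ≤ 1).
  k=0: C(16,0)·0.124^0·0.876^16 = 0.12024
  k=1: C(16,1)·0.124^1·0.876^15 = 0.27233
P(X ≤ 1) = 0.39258

0.393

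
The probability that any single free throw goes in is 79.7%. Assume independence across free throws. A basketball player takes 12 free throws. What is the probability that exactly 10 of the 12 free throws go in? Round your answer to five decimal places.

X ~ Binomial(n=12, p=0.797).
P(X=10) = C(12,10) · p^10 · (1−p)^2
= 66 · 0.10341 · 0.041209 = 0.2812673

0.28127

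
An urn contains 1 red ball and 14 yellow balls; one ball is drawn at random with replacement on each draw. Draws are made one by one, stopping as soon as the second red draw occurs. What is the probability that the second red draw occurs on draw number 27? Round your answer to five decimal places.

Y = trial on which the second success occurs; negative binomial, r=2, p=0.066667.
P(Y=27) = C(26,1) · p^2 · (1−p)^25
= 26 · 0.0044444 · 0.1782 = 0.0205926

0.02059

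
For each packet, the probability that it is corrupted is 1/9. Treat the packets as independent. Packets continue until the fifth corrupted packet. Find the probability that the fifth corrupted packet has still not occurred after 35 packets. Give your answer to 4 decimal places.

0.6521

Needing more than 35 packets ⇔ fewer than 5 successes in the first 35. With X ~ Binomial(35, 0.111111), P(Y > 35) = P(X ≤ 4).
  k=0: C(35,0)·0.111111^0·0.888889^35 = 0.016205
  k=1: C(35,1)·0.111111^1·0.888889^34 = 0.070899
  k=2: C(35,2)·0.111111^2·0.888889^33 = 0.150660
  k=3: C(35,3)·0.111111^3·0.888889^32 = 0.207158
  k=4: C(35,4)·0.111111^4·0.888889^31 = 0.207158
P(X ≤ 4) = 0.652080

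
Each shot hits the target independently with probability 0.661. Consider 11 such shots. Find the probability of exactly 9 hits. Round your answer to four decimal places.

X ~ Binomial(n=11, p=0.661).
P(X=9) = C(11,9) · p^9 · (1−p)^2
= 55 · 0.024089 · 0.11492 = 0.152256

0.1523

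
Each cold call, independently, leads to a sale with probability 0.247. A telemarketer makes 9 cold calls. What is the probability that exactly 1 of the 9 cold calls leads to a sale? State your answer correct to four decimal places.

0.2298

X ~ Binomial(n=9, p=0.247).
P(X=1) = C(9,1) · p^1 · (1−p)^8
= 9 · 0.247 · 0.10336 = 0.229773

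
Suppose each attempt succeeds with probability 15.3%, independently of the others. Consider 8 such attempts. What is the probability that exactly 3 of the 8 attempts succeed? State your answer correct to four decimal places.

0.0874

X ~ Binomial(n=8, p=0.153).
P(X=3) = C(8,3) · p^3 · (1−p)^5
= 56 · 0.0035816 · 0.43593 = 0.087434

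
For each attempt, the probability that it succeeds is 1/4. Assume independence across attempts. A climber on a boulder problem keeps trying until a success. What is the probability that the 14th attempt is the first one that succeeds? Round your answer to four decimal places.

0.0059

Geometric (trials to first success), p = 0.25.
P(Y = 14) = (1−p)^13 · p = 0.023757 · 0.25 = 0.005939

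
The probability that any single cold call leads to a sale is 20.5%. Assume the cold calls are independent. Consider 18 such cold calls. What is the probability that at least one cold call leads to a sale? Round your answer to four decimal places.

P(at least one) = 1 − P(none) = 1 − (1 − 0.205)^18
= 1 − 0.016092 = 0.983908

0.9839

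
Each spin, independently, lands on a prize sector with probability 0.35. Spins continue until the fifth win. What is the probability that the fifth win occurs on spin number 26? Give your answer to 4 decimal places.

0.0078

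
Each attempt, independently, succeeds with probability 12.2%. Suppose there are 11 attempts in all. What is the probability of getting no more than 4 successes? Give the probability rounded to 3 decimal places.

X ~ Binomial(11, 0.122); P(X ≤ 4) = Σ C(11,k) p^k (1−p)^(11−k) over k:
  k=0: C(11,0)·0.122^0·0.878^11 = 0.23902
  k=1: C(11,1)·0.122^1·0.878^10 = 0.36534
  k=2: C(11,2)·0.122^2·0.878^9 = 0.25382
  k=3: C(11,3)·0.122^3·0.878^8 = 0.10581
  k=4: C(11,4)·0.122^4·0.878^7 = 0.02940
Total = 0.99340

0.993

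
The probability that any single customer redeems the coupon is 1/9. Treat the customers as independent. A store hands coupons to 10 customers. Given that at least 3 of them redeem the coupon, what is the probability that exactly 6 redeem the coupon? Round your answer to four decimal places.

X ~ Binomial(10, 0.111111). Want P(X=6 | X≥3) = P(X=6) / P(X≥3).
P(X=6) = C(10,6)·0.111111^6·0.888889^4 = 0.000247
P(X≥3) = 1 − 0.307946 − 0.384933 − 0.216525 = 0.090597
Ratio = 0.000247 / 0.090597 = 0.002723

0.0027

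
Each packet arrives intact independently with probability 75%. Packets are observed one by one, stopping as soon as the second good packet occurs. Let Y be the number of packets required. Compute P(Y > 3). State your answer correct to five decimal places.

Needing more than 3 packets ⇔ fewer than 2 successes in the first 3. With X ~ Binomial(3, 0.75), P(Y > 3) = P(X ≤ 1).
  k=0: C(3,0)·0.75^0·0.25^3 = 0.0156250
  k=1: C(3,1)·0.75^1·0.25^2 = 0.1406250
P(X ≤ 1) = 0.1562500

0.15625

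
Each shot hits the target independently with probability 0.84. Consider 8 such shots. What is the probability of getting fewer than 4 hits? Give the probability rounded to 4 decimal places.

0.0038

X ~ Binomial(8, 0.84); P(X ≤ 3) = Σ C(8,k) p^k (1−p)^(8−k) over k:
  k=0: C(8,0)·0.84^0·0.16^8 = 0.000000
  k=1: C(8,1)·0.84^1·0.16^7 = 0.000018
  k=2: C(8,2)·0.84^2·0.16^6 = 0.000331
  k=3: C(8,3)·0.84^3·0.16^5 = 0.003480
Total = 0.003830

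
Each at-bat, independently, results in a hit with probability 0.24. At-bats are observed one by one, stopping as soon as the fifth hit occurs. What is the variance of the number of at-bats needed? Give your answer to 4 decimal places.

65.9722

Y = total at-bats until the fifth success; negative binomial with r=5, p=0.24.
Var(Y) = r(1−p)/p² = 5·0.76 / 0.24² = 65.972222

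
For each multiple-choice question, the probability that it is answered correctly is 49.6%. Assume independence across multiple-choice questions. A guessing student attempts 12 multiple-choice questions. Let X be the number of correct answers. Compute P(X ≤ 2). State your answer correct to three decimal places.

X ~ Binomial(12, 0.496); P(X ≤ 2) = Σ C(12,k) p^k (1−p)^(12−k) over k:
  k=0: C(12,0)·0.496^0·0.504^12 = 0.00027
  k=1: C(12,1)·0.496^1·0.504^11 = 0.00317
  k=2: C(12,2)·0.496^2·0.504^10 = 0.01717
Total = 0.02061

0.021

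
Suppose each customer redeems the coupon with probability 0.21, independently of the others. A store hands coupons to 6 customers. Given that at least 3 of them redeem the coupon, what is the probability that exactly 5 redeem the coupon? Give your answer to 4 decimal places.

0.0174

X ~ Binomial(6, 0.21). Want P(X=5 | X≥3) = P(X=5) / P(X≥3).
P(X=5) = C(6,5)·0.21^5·0.79^1 = 0.001936
P(X≥3) = 1 − 0.243087 − 0.387709 − 0.257655 = 0.111549
Ratio = 0.001936 / 0.111549 = 0.017354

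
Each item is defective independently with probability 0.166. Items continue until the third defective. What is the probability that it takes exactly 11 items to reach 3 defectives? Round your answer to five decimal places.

0.04818

Y = trial on which the third success occurs; negative binomial, r=3, p=0.166.
P(Y=11) = C(10,2) · p^3 · (1−p)^8
= 45 · 0.0045743 · 0.23406 = 0.0481798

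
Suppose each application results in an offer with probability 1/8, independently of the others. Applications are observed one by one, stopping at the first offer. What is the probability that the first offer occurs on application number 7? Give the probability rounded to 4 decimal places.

Geometric (trials to first success), p = 0.125.
P(Y = 7) = (1−p)^6 · p = 0.4488 · 0.125 = 0.056099

0.0561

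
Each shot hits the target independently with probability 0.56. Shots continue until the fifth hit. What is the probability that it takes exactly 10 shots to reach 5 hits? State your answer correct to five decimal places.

0.11444

Y = trial on which the fifth success occurs; negative binomial, r=5, p=0.56.
P(Y=10) = C(9,4) · p^5 · (1−p)^5
= 126 · 0.055073 · 0.016492 = 0.1144390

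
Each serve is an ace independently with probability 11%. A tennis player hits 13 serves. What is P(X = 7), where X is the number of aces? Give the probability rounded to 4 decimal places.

0.0002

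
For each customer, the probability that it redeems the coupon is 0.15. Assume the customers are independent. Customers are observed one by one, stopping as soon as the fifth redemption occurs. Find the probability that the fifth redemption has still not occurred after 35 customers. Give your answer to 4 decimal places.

Needing more than 35 customers ⇔ fewer than 5 successes in the first 35. With X ~ Binomial(35, 0.15), P(Y > 35) = P(X ≤ 4).
  k=0: C(35,0)·0.15^0·0.85^35 = 0.003386
  k=1: C(35,1)·0.15^1·0.85^34 = 0.020912
  k=2: C(35,2)·0.15^2·0.85^33 = 0.062737
  k=3: C(35,3)·0.15^3·0.85^32 = 0.121784
  k=4: C(35,4)·0.15^4·0.85^31 = 0.171930
P(X ≤ 4) = 0.380749

0.3807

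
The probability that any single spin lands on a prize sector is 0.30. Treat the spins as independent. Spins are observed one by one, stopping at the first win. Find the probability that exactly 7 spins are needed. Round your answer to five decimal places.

Geometric (trials to first success), p = 0.30.
P(Y = 7) = (1−p)^6 · p = 0.11765 · 0.30 = 0.0352947

0.03529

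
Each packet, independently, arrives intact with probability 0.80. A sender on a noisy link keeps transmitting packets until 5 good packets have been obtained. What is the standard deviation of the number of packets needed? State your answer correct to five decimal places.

Y = total packets until the fifth success; negative binomial with r=5, p=0.80.
SD(Y) = √[r(1−p)/p²] = √(1.5625000) = 1.2500000

1.25000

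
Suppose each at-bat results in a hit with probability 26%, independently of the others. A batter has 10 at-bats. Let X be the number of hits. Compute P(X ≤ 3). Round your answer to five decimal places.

X ~ Binomial(10, 0.26); P(X ≤ 3) = Σ C(10,k) p^k (1−p)^(10−k) over k:
  k=0: C(10,0)·0.26^0·0.74^10 = 0.0492399
  k=1: C(10,1)·0.26^1·0.74^9 = 0.1730051
  k=2: C(10,2)·0.26^2·0.74^8 = 0.2735350
  k=3: C(10,3)·0.26^3·0.74^7 = 0.2562851
Total = 0.7520651

0.75207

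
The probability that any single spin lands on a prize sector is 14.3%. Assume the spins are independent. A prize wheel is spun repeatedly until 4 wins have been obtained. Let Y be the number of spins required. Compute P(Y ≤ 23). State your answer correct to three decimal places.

0.422

Finishing within 23 spins ⇔ at least 4 successes in the first 23. With X ~ Binomial(23, 0.143), P(Y ≤ 23) = 1 − P(X ≤ 3).
  k=0: C(23,0)·0.143^0·0.857^23 = 0.02874
  k=1: C(23,1)·0.143^1·0.857^22 = 0.11032
  k=2: C(23,2)·0.143^2·0.857^21 = 0.20248
  k=3: C(23,3)·0.143^3·0.857^20 = 0.23651
1 − 0.57805 = 0.42195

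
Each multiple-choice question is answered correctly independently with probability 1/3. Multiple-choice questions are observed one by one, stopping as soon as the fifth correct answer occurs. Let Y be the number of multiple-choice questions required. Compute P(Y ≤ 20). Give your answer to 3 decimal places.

0.848

Finishing within 20 multiple-choice questions ⇔ at least 5 successes in the first 20. With X ~ Binomial(20, 0.333333), P(Y ≤ 20) = 1 − P(X ≤ 4).
  k=0: C(20,0)·0.333333^0·0.666667^20 = 0.00030
  k=1: C(20,1)·0.333333^1·0.666667^19 = 0.00301
  k=2: C(20,2)·0.333333^2·0.666667^18 = 0.01428
  k=3: C(20,3)·0.333333^3·0.666667^17 = 0.04285
  k=4: C(20,4)·0.333333^4·0.666667^16 = 0.09106
1 − 0.15151 = 0.84849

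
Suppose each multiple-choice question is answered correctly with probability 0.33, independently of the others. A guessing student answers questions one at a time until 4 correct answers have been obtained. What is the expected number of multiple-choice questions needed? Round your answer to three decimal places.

12.121

Y = total multiple-choice questions until the fourth success; negative binomial with r=4, p=0.33.
E[Y] = r / p = 4 / 0.33 = 12.12121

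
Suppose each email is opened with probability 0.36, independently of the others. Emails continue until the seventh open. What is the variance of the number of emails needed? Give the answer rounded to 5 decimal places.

34.56790

Y = total emails until the seventh success; negative binomial with r=7, p=0.36.
Var(Y) = r(1−p)/p² = 7·0.64 / 0.36² = 34.5679012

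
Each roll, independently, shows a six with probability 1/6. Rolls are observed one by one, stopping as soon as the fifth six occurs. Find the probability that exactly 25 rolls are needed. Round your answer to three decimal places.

Y = trial on which the fifth success occurs; negative binomial, r=5, p=0.166667.
P(Y=25) = C(24,4) · p^5 · (1−p)^20
= 10626 · 0.0001286 · 0.026084 = 0.03564

0.036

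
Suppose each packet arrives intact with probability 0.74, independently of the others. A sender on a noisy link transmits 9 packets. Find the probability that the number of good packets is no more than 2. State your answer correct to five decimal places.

0.00173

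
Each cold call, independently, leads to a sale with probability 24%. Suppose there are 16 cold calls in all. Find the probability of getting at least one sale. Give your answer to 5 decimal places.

0.98761

P(at least one) = 1 − P(none) = 1 − (1 − 0.24)^16
= 1 − 0.0123885 = 0.9876115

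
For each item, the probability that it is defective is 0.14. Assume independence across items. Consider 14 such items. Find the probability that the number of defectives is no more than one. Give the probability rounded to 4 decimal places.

0.3969

X ~ Binomial(14, 0.14); P(X ≤ 1) = Σ C(14,k) p^k (1−p)^(14−k) over k:
  k=0: C(14,0)·0.14^0·0.86^14 = 0.121054
  k=1: C(14,1)·0.14^1·0.86^13 = 0.275890
Total = 0.396944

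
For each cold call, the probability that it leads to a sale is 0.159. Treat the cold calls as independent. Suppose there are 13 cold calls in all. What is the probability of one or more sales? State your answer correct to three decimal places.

0.895

P(at least one) = 1 − P(none) = 1 − (1 − 0.159)^13
= 1 − 0.10528 = 0.89472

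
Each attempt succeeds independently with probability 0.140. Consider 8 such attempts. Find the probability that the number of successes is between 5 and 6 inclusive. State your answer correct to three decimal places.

X ~ Binomial(8, 0.14); P(5 ≤ X ≤ 6) = Σ C(8,k) p^k (1−p)^(8−k) over k:
  k=5: C(8,5)·0.14^5·0.86^3 = 0.00192
  k=6: C(8,6)·0.14^6·0.86^2 = 0.00016
Total = 0.00207

0.002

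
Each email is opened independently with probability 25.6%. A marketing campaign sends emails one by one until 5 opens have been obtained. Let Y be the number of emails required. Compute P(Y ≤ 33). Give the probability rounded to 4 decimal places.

0.9497

Finishing within 33 emails ⇔ at least 5 successes in the first 33. With X ~ Binomial(33, 0.256), P(Y ≤ 33) = 1 − P(X ≤ 4).
  k=0: C(33,0)·0.256^0·0.744^33 = 0.000058
  k=1: C(33,1)·0.256^1·0.744^32 = 0.000656
  k=2: C(33,2)·0.256^2·0.744^31 = 0.003613
  k=3: C(33,3)·0.256^3·0.744^30 = 0.012846
  k=4: C(33,4)·0.256^4·0.744^29 = 0.033152
1 − 0.050326 = 0.949674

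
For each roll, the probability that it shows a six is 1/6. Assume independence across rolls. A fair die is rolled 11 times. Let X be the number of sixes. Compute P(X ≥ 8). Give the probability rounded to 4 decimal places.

0.0001

X ~ Binomial(11, 0.166667); P(X ≥ 8) = Σ C(11,k) p^k (1−p)^(11−k) over k:
  k=8: C(11,8)·0.166667^8·0.833333^3 = 0.000057
  k=9: C(11,9)·0.166667^9·0.833333^2 = 0.000004
  k=10: C(11,10)·0.166667^10·0.833333^1 = 0.000000
  k=11: C(11,11)·0.166667^11·0.833333^0 = 0.000000
Total = 0.000061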